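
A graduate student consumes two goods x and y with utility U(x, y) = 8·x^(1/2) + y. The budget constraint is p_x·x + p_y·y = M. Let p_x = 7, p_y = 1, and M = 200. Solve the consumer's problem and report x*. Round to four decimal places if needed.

Utility is quasi-linear in y; the FOC for x is 4/√x = p_x/p_y.
Solve: √x = 4·p_y/p_x, so x*(p_x,p_y) = (4·p_y/p_x)², and y* = (M − p_x·x*)/p_y.
Plugging in: x* = (4·1/7)² = 0.3265.

x* = 0.3265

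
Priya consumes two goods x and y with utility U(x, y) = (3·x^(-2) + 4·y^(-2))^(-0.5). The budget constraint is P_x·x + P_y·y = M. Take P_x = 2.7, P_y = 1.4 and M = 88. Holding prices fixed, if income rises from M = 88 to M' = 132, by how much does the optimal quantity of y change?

Δy* = 13.0533

MU_x ∝ 3·x^(-3), MU_y ∝ 4·y^(-3), so MRS = (3/4)·(y/x)^(3) = P_x/P_y.
Solve for the ratio: y/x = [(4/3)·P_x/P_y]^(1/3).
With the ratio pinned down, the budget gives x* = M/(P_x + P_y·(y/x)) and y* = (y/x)·x*.
Numerically y/x = 1.370013, so x* = 88/(2.7 + 1.4·1.370013) = 19.0558 and y* = 1.370013·19.0558 = 26.1067.
At M' = 132: y* = 39.16. Change: 39.16 − 26.1067 = 13.0533.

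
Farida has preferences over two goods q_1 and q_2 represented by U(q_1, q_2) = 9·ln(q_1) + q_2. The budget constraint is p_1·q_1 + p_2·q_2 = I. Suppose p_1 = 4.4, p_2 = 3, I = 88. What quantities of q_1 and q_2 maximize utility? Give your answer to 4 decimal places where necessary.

MU_q_1 = 9/q_1, MU_q_2 = 1. Tangency: 9/q_1 = p_1/p_2.
So q_1*(p_1,p_2) = 9·p_2/p_1, independent of income; and q_2* = (I − 9·p_2)/p_2.
At the given prices: q_1* = 9·3/4.4 = 6.1364, and q_2* = 20.3333.

q_1* = 6.1364, q_2* = 20.3333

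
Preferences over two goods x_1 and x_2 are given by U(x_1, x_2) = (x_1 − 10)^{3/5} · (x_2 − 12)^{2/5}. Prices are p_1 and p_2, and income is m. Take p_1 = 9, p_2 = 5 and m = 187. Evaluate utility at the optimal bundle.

V = 2.6533

MRS = (3/2)·(x_2−12)/(x_1−10). Tangency with p_1/p_2 gives x_2−12 = (2/3)·(p_1/p_2)·(x_1−10).
Substituting into the budget: x_1* = 10 + 0.6·(m − 10·p_1 − 12·p_2)/p_1, and x_2* = 12 + 0.4·(…)/p_2.
Discretionary income = 187 − 10·9 − 12·5 = 37; x_1* = 10 + 0.6·37/9 = 12.4667; x_2* = 12 + 0.4·37/5 = 14.96.
Utility at the optimum: U(12.4667, 14.96) = 2.6533.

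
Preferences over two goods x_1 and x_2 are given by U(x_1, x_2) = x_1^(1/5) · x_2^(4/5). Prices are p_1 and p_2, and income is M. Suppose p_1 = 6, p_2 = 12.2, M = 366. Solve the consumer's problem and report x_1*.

x_1* = 12.2

Demand: x_1*(p_1,p_2,M) = 0.2·M/p_1 and x_2* = 0.8·M/p_2.
At p_1=6, p_2=12.2, M=366: x_1* = 0.2·366/6 = 12.2.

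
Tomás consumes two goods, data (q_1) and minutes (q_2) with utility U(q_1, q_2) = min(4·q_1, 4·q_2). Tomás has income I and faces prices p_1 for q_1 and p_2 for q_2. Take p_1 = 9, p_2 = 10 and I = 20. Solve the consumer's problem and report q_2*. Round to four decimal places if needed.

q_2* = 1.0526

Leontief preferences: the optimum is at the kink where q_1/4 = q_2/4, i.e. q_2 = q_1.
Budget: p_1·q_1 + p_2·q_1 = I, so (4·p_1 + 4·p_2)·q_1 = 4·I.
Demand: q_1*(p_1,p_2,I) = 4·I/(4·p_1 + 4·p_2), q_2* = 4·I/(4·p_1 + 4·p_2).
Here 4·9 + 4·10 = 76, giving q_2* = 1.0526.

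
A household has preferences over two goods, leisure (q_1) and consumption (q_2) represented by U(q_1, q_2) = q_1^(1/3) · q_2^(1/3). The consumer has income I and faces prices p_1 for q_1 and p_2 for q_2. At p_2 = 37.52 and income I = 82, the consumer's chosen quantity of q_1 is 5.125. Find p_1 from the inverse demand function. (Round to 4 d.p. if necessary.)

p_1 = 8

MU_q_1/MU_q_2 = (1/3·q_2)/(1/3·q_1); tangency sets this equal to p_1/p_2.
Rearranging, p_2·q_2 = p_1·q_1. Substituting into the budget gives p_1·q_1·(1 + 1) = I.
Demand: q_1*(p_1,p_2,I) = 0.5·I/p_1 and q_2* = 0.5·I/p_2.
Set q_1* = 5.125 in the demand function and solve for p_1: p_1 = 8.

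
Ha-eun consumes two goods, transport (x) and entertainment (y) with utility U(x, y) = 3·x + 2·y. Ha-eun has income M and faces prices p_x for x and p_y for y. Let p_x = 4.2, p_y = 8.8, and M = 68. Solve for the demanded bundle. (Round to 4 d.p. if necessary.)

x* = 16.1905, y* = 0

Perfect substitutes: compare marginal utility per dollar. 3/p_x vs 2/p_y → 0.7143 vs 0.2273.
x gives more utility per dollar, so spend all income on x: x* = M/p_x, y* = 0.
Numerically: x* = 16.1905, y* = 0.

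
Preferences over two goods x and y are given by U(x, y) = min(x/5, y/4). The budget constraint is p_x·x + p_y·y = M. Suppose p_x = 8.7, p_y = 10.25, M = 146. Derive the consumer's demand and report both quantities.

x* = 8.6391, y* = 6.9112

With perfect complements, no substitution: consume in ratio x:y = 5:4.
Budget: p_x·x + p_y·(4/5)·x = M, so (5·p_x + 4·p_y)·x = 5·M.
Demand: x*(p_x,p_y,M) = 5·M/(5·p_x + 4·p_y), y* = 4·M/(5·p_x + 4·p_y).
Here 5·8.7 + 4·10.25 = 84.5, giving x* = 8.6391 and y* = 6.9112.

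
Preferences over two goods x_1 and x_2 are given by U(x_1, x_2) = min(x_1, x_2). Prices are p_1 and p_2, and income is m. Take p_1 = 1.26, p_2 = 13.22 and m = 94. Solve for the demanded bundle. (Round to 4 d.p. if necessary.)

With perfect complements, no substitution: consume in ratio x_1:x_2 = 1:1.
Budget: p_1·x_1 + p_2·x_1 = m, so (p_1 + p_2)·x_1 = m.
Demand: x_1*(p_1,p_2,m) = m/(p_1 + p_2), x_2* = m/(p_1 + p_2).
Here 1.26 + 13.22 = 14.48, giving x_1* = 6.4917 and x_2* = 6.4917.

x_1* = 6.4917, x_2* = 6.4917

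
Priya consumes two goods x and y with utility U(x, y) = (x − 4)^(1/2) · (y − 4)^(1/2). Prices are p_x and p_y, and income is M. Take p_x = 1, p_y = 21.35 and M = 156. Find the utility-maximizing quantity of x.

Let x' = x−4, y' = y−4. MRS = y'/x' = p_x/p_y.
After buying the subsistence bundle (4, 4), a share 0.5 of the remaining income goes to x: x* = 4 + 0.5·(M − 4p_x − 4p_y)/p_x.
Discretionary income = 156 − 4·1 − 4·21.35 = 66.6; x* = 4 + 0.5·66.6/1 = 37.3.

x* = 37.3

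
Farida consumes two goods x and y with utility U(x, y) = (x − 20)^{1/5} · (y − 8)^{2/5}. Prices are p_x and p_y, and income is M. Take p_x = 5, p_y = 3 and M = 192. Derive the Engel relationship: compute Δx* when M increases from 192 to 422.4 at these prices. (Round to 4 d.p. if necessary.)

Substituting into the budget: x* = 20 + 1/3·(M − 20·p_x − 8·p_y)/p_x, and y* = 8 + 2/3·(…)/p_y.
Discretionary income = 192 − 20·5 − 8·3 = 68; x* = 20 + 1/3·68/5 = 24.5333.
At M' = 422.4: x* = 39.8933. Change: 39.8933 − 24.5333 = 15.36.

Δx* = 15.36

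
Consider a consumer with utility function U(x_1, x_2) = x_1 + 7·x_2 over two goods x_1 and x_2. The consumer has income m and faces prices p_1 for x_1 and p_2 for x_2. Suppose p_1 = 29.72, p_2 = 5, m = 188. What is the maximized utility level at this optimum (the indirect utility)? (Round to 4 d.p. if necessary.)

Linear utility — the consumer picks whichever good has higher MU/price: 1/29.72 = 0.0336 vs 7/5 = 1.4.
x_2 gives more utility per dollar, so spend all income on x_2: x_2* = m/p_2, x_1* = 0.
Numerically: x_1* = 0, x_2* = 37.6.
Utility at the optimum: U(0, 37.6) = 263.2.

V = 263.2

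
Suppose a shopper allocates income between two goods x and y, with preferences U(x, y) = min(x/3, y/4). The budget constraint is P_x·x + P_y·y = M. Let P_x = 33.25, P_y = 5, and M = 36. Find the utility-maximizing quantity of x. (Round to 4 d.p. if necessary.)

Leontief preferences: the optimum is at the kink where x/3 = y/4, i.e. y = (4/3)·x.
Budget: P_x·x + P_y·(4/3)·x = M, so (3·P_x + 4·P_y)·x = 3·M.
Demand: x*(P_x,P_y,M) = 3·M/(3·P_x + 4·P_y), y* = 4·M/(3·P_x + 4·P_y).
Here 3·33.25 + 4·5 = 119.75, giving x* = 0.9019.

x* = 0.9019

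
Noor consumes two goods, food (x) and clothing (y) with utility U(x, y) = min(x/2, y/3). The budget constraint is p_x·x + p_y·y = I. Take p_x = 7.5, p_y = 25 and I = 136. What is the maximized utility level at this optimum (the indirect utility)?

Leontief preferences: the optimum is at the kink where x/2 = y/3, i.e. y = (3/2)·x.
Budget: p_x·x + p_y·(3/2)·x = I, so (2·p_x + 3·p_y)·x = 2·I.
Demand: x*(p_x,p_y,I) = 2·I/(2·p_x + 3·p_y), y* = 3·I/(2·p_x + 3·p_y).
Here 2·7.5 + 3·25 = 90, giving x* = 3.0222 and y* = 4.5333.
Utility at the optimum: U(3.0222, 4.5333) = 1.5111.

V = 1.5111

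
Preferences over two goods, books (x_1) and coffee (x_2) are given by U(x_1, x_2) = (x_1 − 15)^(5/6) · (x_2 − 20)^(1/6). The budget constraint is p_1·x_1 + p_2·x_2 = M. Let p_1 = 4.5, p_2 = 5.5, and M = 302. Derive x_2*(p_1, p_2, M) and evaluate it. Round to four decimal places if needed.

x_2* = 23.7727

After buying the subsistence bundle (15, 20), a share 5/6 of the remaining income goes to x_1: x_1* = 15 + 5/6·(M − 15p_1 − 20p_2)/p_1.
Discretionary income = 302 − 15·4.5 − 20·5.5 = 124.5; x_2* = 20 + 1/6·124.5/5.5 = 23.7727.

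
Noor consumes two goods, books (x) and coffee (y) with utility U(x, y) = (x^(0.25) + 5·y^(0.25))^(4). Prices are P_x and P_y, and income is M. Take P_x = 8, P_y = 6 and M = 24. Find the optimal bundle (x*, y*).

x* = 0.2882, y* = 3.6158

From the CES first-order condition, (1/5)·(y/x)^(0.75) = P_x/P_y.
Hence y/x = (5·P_x/P_y)^(1/(0.75)), i.e. raised to the 4/3 power.
Substitute y = (y/x)·x into the budget: x* = M/(P_x + P_y·(y/x)).
Numerically y/x = 12.547147, so x* = 24/(8 + 6·12.547147) = 0.2882 and y* = 12.547147·0.2882 = 3.6158.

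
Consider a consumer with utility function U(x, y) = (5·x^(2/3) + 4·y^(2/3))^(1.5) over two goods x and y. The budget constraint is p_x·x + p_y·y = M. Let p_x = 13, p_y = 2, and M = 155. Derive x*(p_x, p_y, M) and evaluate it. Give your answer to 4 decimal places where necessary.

x* = 0.5268

MRS = MU_x/MU_y = (5/4)·(y/x)^(1/3). Set equal to p_x/p_y.
Solve for the ratio: y/x = [(4/5)·p_x/p_y]^(3).
Substitute y = (y/x)·x into the budget: x* = M/(p_x + p_y·(y/x)).
Numerically y/x = 140.608, so x* = 155/(13 + 2·140.608) = 0.5268.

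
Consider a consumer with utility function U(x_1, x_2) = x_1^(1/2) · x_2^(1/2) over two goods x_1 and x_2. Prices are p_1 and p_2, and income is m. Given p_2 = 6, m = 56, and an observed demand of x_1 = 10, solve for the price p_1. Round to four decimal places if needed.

Tangency: MRS = x_2/x_1 = p_1/p_2.
Rearranging, p_2·x_2 = p_1·x_1. Substituting into the budget gives p_1·x_1·(1 + 1) = m.
Demand: x_1*(p_1,p_2,m) = 0.5·m/p_1 and x_2* = 0.5·m/p_2.
Set x_1* = 10 in the demand function and solve for p_1: p_1 = 2.8.

p_1 = 2.8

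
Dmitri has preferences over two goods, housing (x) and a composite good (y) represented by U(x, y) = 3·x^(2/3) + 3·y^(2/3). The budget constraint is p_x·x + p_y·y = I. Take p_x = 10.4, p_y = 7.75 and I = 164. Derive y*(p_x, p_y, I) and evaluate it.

MU_x ∝ 3·x^(-1/3), MU_y ∝ 3·y^(-1/3), so MRS = (y/x)^(1/3) = p_x/p_y.
Solve for the ratio: y/x = [p_x/p_y]^(3).
Substitute y = (y/x)·x into the budget: x* = I/(p_x + p_y·(y/x)).
Numerically y/x = 2.416545, so x* = 164/(10.4 + 7.75·2.416545) = 5.6303 and y* = 2.416545·5.6303 = 13.6058.

y* = 13.6058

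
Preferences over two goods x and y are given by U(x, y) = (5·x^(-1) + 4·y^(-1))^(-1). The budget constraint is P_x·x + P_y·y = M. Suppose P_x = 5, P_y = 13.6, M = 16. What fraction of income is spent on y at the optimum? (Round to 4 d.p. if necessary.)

Substitute y = (y/x)·x into the budget: x* = M/(P_x + P_y·(y/x)).
Numerically y/x = 0.542326, so x* = 16/(5 + 13.6·0.542326) = 1.2929 and y* = 0.542326·1.2929 = 0.7012.
Expenditure on y: 13.6·0.7012 = 9.5357; share = 0.596.

share on y = 0.596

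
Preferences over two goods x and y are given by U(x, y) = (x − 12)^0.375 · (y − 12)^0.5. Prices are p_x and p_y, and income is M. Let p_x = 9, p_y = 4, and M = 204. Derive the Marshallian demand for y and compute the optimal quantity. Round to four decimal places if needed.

y* = 18.8571

This is Cobb-Douglas in (x−12, y−12): tangency gives 0.375·p_y·(y−12) = 0.5·p_x·(x−12).
Substituting into the budget: x* = 12 + 3/7·(M − 12·p_x − 12·p_y)/p_x, and y* = 12 + 4/7·(…)/p_y.
Discretionary income = 204 − 12·9 − 12·4 = 48; y* = 12 + 4/7·48/4 = 18.8571.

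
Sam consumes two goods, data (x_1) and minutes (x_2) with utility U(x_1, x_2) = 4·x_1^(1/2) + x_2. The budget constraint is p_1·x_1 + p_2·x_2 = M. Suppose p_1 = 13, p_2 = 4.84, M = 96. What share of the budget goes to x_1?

Set MRS = p_1/p_2: 2·x_1^(−1/2) = p_1/p_2.
Solve: √x_1 = 2·p_2/p_1, so x_1*(p_1,p_2) = (2·p_2/p_1)², and x_2* = (M − p_1·x_1*)/p_2.
Plugging in: x_1* = (2·4.84/13)² = 0.5545, x_2* = 18.3455.
Expenditure on x_1: 13·0.5545 = 7.2079; share = 0.0751.

share on x_1 = 0.0751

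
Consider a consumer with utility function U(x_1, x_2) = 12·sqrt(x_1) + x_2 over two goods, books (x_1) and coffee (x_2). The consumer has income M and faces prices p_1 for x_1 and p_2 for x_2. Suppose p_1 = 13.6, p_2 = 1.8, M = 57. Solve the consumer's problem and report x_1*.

x_1* = 0.6306

Set MRS = p_1/p_2: 6·x_1^(−1/2) = p_1/p_2.
Solve: √x_1 = 6·p_2/p_1, so x_1*(p_1,p_2) = (6·p_2/p_1)², and x_2* = (M − p_1·x_1*)/p_2.
Plugging in: x_1* = (6·1.8/13.6)² = 0.6306.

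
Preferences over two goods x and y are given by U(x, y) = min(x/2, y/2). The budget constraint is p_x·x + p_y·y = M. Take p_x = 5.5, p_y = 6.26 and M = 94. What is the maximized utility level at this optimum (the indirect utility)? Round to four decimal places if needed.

Demand: x*(p_x,p_y,M) = 2·M/(2·p_x + 2·p_y), y* = 2·M/(2·p_x + 2·p_y).
Here 2·5.5 + 2·6.26 = 23.52, giving x* = 7.9932 and y* = 7.9932.
Utility at the optimum: U(7.9932, 7.9932) = 3.9966.

V = 3.9966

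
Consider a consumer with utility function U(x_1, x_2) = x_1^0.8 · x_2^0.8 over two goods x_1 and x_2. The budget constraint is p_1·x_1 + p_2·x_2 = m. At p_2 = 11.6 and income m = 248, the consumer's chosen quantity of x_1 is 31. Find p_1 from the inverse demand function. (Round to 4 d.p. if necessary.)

The MRS is x_2/x_1. Set MRS = p_1/p_2.
So 0.8·p_2·x_2 = 0.8·p_1·x_1; combined with the budget, a share 0.5 of income goes to x_1.
Demand: x_1*(p_1,p_2,m) = 0.5·m/p_1 and x_2* = 0.5·m/p_2.
Set x_1* = 31 in the demand function and solve for p_1: p_1 = 4.

p_1 = 4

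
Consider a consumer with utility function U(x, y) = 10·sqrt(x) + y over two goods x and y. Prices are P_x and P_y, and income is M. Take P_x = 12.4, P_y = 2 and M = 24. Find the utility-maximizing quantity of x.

x* = 0.6504

MU_x = 5/√x, MU_y = 1. Tangency: 5/√x = P_x/P_y.
Solve: √x = 5·P_y/P_x, so x*(P_x,P_y) = (5·P_y/P_x)², and y* = (M − P_x·x*)/P_y.
Plugging in: x* = (5·2/12.4)² = 0.6504.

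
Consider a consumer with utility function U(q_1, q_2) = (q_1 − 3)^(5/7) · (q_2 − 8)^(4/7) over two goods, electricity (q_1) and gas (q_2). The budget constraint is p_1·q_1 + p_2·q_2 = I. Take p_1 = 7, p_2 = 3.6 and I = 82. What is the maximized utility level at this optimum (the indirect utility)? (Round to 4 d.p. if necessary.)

Let q_1' = q_1−3, q_2' = q_2−8. MRS = (5/4)·q_2'/q_1' = p_1/p_2.
Substituting into the budget: q_1* = 3 + 5/9·(I − 3·p_1 − 8·p_2)/p_1, and q_2* = 8 + 4/9·(…)/p_2.
Discretionary income = 82 − 3·7 − 8·3.6 = 32.2; q_1* = 3 + 5/9·32.2/7 = 5.5556; q_2* = 8 + 4/9·32.2/3.6 = 11.9753.
Utility at the optimum: U(5.5556, 11.9753) = 4.3009.

V = 4.3009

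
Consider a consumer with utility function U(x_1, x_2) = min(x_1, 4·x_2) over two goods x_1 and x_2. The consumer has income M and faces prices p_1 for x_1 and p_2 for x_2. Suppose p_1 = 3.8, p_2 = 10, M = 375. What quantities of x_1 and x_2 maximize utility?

With perfect complements, no substitution: consume in ratio x_1:x_2 = 4:1.
Budget: p_1·x_1 + p_2·(1/4)·x_1 = M, so (4·p_1 + p_2)·x_1 = 4·M.
Demand: x_1*(p_1,p_2,M) = 4·M/(4·p_1 + p_2), x_2* = M/(4·p_1 + p_2).
Here 4·3.8 + 10 = 25.2, giving x_1* = 59.5238 and x_2* = 14.881.

x_1* = 59.5238, x_2* = 14.881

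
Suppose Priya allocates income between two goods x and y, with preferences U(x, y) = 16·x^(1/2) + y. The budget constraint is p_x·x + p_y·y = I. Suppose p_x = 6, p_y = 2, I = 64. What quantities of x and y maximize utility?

Set MRS = p_x/p_y: 8·x^(−1/2) = p_x/p_y.
Solve: √x = 8·p_y/p_x, so x*(p_x,p_y) = (8·p_y/p_x)², and y* = (I − p_x·x*)/p_y.
Plugging in: x* = (8·2/6)² = 7.1111, y* = 10.6667.

x* = 7.1111, y* = 10.6667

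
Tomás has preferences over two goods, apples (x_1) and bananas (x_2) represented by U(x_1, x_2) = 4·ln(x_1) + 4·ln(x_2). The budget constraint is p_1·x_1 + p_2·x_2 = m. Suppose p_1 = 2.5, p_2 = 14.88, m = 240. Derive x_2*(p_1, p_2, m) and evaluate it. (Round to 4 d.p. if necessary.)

x_2* = 8.0645

MU_x_1/MU_x_2 = (4·x_2)/(4·x_1); tangency sets this equal to p_1/p_2.
Rearranging, p_2·x_2 = p_1·x_1. Substituting into the budget gives p_1·x_1·(1 + 1) = m.
Demand: x_1*(p_1,p_2,m) = 0.5·m/p_1 and x_2* = 0.5·m/p_2.
At p_1=2.5, p_2=14.88, m=240: x_2* = 0.5·240/14.88 = 8.0645.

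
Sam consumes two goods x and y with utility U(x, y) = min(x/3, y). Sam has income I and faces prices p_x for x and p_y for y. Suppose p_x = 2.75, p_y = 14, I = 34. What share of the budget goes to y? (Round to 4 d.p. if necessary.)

share on y = 0.6292

Leontief preferences: the optimum is at the kink where x/3 = y/1, i.e. y = (1/3)·x.
Budget: p_x·x + p_y·(1/3)·x = I, so (3·p_x + p_y)·x = 3·I.
Demand: x*(p_x,p_y,I) = 3·I/(3·p_x + p_y), y* = I/(3·p_x + p_y).
Here 3·2.75 + 14 = 22.25, giving x* = 4.5843 and y* = 1.5281.
Expenditure on y: 14·1.5281 = 21.3933; share = 0.6292.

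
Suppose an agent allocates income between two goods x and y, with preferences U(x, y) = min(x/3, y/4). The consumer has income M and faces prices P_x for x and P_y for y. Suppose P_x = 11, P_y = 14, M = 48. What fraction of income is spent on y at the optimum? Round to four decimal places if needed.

share on y = 0.6292

With perfect complements, no substitution: consume in ratio x:y = 3:4.
Budget: P_x·x + P_y·(4/3)·x = M, so (3·P_x + 4·P_y)·x = 3·M.
Demand: x*(P_x,P_y,M) = 3·M/(3·P_x + 4·P_y), y* = 4·M/(3·P_x + 4·P_y).
Here 3·11 + 4·14 = 89, giving x* = 1.618 and y* = 2.1573.
Expenditure on y: 14·2.1573 = 30.2022; share = 0.6292.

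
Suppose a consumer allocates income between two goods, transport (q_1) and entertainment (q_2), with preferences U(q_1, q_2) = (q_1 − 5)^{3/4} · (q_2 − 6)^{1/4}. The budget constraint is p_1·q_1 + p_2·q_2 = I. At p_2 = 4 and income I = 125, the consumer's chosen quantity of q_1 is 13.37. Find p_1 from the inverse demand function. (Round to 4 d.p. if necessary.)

p_1 = 6.25

This is Cobb-Douglas in (q_1−5, q_2−6): tangency gives 0.75·p_2·(q_2−6) = 0.25·p_1·(q_1−5).
After buying the subsistence bundle (5, 6), a share 0.75 of the remaining income goes to q_1: q_1* = 5 + 0.75·(I − 5p_1 − 6p_2)/p_1.
Set q_1* = 13.37 in the demand function and solve for p_1: p_1 = 6.25.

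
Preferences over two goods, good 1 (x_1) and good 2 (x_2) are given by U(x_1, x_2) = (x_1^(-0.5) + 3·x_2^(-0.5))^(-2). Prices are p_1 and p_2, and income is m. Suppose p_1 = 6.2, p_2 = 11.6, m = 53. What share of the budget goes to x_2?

share on x_2 = 0.7193

MRS = MU_x_1/MU_x_2 = (1/3)·(x_2/x_1)^(1.5). Set equal to p_1/p_2.
Solve for the ratio: x_2/x_1 = [3·p_1/p_2]^(2/3).
Substitute x_2 = (x_2/x_1)·x_1 into the budget: x_1* = m/(p_1 + p_2·(x_2/x_1)).
Numerically x_2/x_1 = 1.369946, so x_1* = 53/(6.2 + 11.6·1.369946) = 2.3991 and x_2* = 1.369946·2.3991 = 3.2867.
Expenditure on x_2: 11.6·3.2867 = 38.1254; share = 0.7193.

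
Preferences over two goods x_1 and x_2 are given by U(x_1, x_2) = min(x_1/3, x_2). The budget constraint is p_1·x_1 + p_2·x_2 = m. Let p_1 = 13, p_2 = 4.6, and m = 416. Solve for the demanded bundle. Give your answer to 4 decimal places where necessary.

With perfect complements, no substitution: consume in ratio x_1:x_2 = 3:1.
Budget: p_1·x_1 + p_2·(1/3)·x_1 = m, so (3·p_1 + p_2)·x_1 = 3·m.
Demand: x_1*(p_1,p_2,m) = 3·m/(3·p_1 + p_2), x_2* = m/(3·p_1 + p_2).
Here 3·13 + 4.6 = 43.6, giving x_1* = 28.6239 and x_2* = 9.5413.

x_1* = 28.6239, x_2* = 9.5413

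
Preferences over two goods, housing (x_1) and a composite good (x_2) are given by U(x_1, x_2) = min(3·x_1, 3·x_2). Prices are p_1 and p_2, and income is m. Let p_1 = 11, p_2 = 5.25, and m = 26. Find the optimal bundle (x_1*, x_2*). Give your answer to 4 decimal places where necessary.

With perfect complements, no substitution: consume in ratio x_1:x_2 = 3:3.
Budget: p_1·x_1 + p_2·x_1 = m, so (3·p_1 + 3·p_2)·x_1 = 3·m.
Demand: x_1*(p_1,p_2,m) = 3·m/(3·p_1 + 3·p_2), x_2* = 3·m/(3·p_1 + 3·p_2).
Here 3·11 + 3·5.25 = 48.75, giving x_1* = 1.6 and x_2* = 1.6.

x_1* = 1.6, x_2* = 1.6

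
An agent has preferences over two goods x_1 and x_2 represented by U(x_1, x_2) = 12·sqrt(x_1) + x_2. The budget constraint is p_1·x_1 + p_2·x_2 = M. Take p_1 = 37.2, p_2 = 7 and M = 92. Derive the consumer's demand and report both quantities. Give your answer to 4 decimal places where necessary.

Set MRS = p_1/p_2: 6·x_1^(−1/2) = p_1/p_2.
Thus x_1* = (6·p_2/p_1)² — independent of M — with the rest of income spent on x_2.
Plugging in: x_1* = (6·7/37.2)² = 1.2747, x_2* = 6.3687.

x_1* = 1.2747, x_2* = 6.3687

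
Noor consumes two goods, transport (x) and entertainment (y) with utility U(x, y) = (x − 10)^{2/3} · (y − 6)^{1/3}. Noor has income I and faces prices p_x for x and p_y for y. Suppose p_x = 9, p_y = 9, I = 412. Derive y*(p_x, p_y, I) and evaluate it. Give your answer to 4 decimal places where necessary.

y* = 15.9259

Discretionary income = 412 − 10·9 − 6·9 = 268; y* = 6 + 1/3·268/9 = 15.9259.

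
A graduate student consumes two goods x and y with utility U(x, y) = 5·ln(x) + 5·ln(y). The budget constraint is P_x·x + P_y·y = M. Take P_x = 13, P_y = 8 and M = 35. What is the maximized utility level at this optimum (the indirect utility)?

MU_x/MU_y = (5·y)/(5·x); tangency sets this equal to P_x/P_y.
So 5·P_y·y = 5·P_x·x; combined with the budget, a share 0.5 of income goes to x.
Demand: x*(P_x,P_y,M) = 0.5·M/P_x and y* = 0.5·M/P_y.
At P_x=13, P_y=8, M=35: x* = 0.5·35/13 = 1.3462, y* = 2.1875.
Utility at the optimum: U(1.3462, 2.1875) = 5.4001.

V = 5.4001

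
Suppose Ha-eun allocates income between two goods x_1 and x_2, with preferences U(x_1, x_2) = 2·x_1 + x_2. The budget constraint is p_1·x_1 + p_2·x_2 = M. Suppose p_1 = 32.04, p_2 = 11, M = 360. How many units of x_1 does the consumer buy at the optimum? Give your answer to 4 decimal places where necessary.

x_1* = 0

Linear utility — the consumer picks whichever good has higher MU/price: 2/32.04 = 0.0624 vs 1/11 = 0.0909.
x_2 gives more utility per dollar, so spend all income on x_2: x_2* = M/p_2, x_1* = 0.
Numerically: x_1* = 0, x_2* = 32.7273.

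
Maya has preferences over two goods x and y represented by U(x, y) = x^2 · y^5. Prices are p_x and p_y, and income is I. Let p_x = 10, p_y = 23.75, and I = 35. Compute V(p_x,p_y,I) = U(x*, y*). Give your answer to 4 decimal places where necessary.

Tangency: MRS = (2/5)·y/x = p_x/p_y.
So 2·p_y·y = 5·p_x·x; combined with the budget, a share 2/7 of income goes to x.
Demand: x*(p_x,p_y,I) = 2/7·I/p_x and y* = 5/7·I/p_y.
At p_x=10, p_y=23.75, I=35: x* = 2/7·35/10 = 1, y* = 1.0526.
Utility at the optimum: U(1, 1.0526) = 1.2924.

V = 1.2924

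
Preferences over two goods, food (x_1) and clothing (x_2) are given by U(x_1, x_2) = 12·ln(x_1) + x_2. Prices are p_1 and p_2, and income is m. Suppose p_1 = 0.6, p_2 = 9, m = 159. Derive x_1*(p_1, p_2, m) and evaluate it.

So x_1*(p_1,p_2) = 12·p_2/p_1, independent of income; and x_2* = (m − 12·p_2)/p_2.
At the given prices: x_1* = 12·9/0.6 = 180.

x_1* = 180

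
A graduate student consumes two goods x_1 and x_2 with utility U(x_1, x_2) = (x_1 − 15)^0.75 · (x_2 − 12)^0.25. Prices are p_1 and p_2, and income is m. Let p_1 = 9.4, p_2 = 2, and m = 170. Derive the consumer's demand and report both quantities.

x_1* = 15.3989, x_2* = 12.625

MRS = 3·(x_2−12)/(x_1−15). Tangency with p_1/p_2 gives x_2−12 = (1/3)·(p_1/p_2)·(x_1−15).
Substituting into the budget: x_1* = 15 + 0.75·(m − 15·p_1 − 12·p_2)/p_1, and x_2* = 12 + 0.25·(…)/p_2.
Discretionary income = 170 − 15·9.4 − 12·2 = 5; x_1* = 15 + 0.75·5/9.4 = 15.3989; x_2* = 12 + 0.25·5/2 = 12.625.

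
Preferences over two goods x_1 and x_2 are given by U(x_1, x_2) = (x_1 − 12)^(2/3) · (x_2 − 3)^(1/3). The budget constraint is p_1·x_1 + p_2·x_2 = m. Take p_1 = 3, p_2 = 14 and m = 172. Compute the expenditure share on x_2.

MRS = 2·(x_2−3)/(x_1−12). Tangency with p_1/p_2 gives x_2−3 = (1/2)·(p_1/p_2)·(x_1−12).
After buying the subsistence bundle (12, 3), a share 2/3 of the remaining income goes to x_1: x_1* = 12 + 2/3·(m − 12p_1 − 3p_2)/p_1.
Discretionary income = 172 − 12·3 − 3·14 = 94; x_1* = 12 + 2/3·94/3 = 32.8889; x_2* = 3 + 1/3·94/14 = 5.2381.
Expenditure on x_2: 14·5.2381 = 73.3333; share = 0.4264.

share on x_2 = 0.4264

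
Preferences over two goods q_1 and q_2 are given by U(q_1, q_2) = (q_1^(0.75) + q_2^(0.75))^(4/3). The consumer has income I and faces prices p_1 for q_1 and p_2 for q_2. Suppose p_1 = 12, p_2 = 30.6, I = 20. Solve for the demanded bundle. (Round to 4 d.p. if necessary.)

q_1* = 1.5719, q_2* = 0.0372

MU_q_1 ∝ q_1^(-0.25), MU_q_2 ∝ q_2^(-0.25), so MRS = (q_2/q_1)^(0.25) = p_1/p_2.
Hence q_2/q_1 = (p_1/p_2)^(1/(0.25)), i.e. raised to the 4 power.
Substitute q_2 = (q_2/q_1)·q_1 into the budget: q_1* = I/(p_1 + p_2·(q_2/q_1)).
Numerically q_2/q_1 = 0.02365, so q_1* = 20/(12 + 30.6·0.02365) = 1.5719 and q_2* = 0.02365·1.5719 = 0.0372.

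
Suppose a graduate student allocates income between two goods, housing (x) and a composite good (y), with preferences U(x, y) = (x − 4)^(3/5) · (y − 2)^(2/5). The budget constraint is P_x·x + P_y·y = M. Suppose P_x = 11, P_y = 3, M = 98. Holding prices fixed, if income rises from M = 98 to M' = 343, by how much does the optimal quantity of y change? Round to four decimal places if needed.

Δy* = 32.6667

After buying the subsistence bundle (4, 2), a share 0.6 of the remaining income goes to x: x* = 4 + 0.6·(M − 4P_x − 2P_y)/P_x.
Discretionary income = 98 − 4·11 − 2·3 = 48; y* = 2 + 0.4·48/3 = 8.4.
At M' = 343: y* = 41.0667. Change: 41.0667 − 8.4 = 32.6667.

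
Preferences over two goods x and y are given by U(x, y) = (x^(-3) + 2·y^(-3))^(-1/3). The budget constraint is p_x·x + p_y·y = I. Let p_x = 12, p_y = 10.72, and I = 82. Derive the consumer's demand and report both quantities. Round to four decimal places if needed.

x* = 3.2653, y* = 3.9941

MU_x ∝ x^(-4), MU_y ∝ 2·y^(-4), so MRS = (1/2)·(y/x)^(4) = p_x/p_y.
Hence y/x = (2·p_x/p_y)^(1/(4)), i.e. raised to the 0.25 power.
Substitute y = (y/x)·x into the budget: x* = I/(p_x + p_y·(y/x)).
Numerically y/x = 1.223219, so x* = 82/(12 + 10.72·1.223219) = 3.2653 and y* = 1.223219·3.2653 = 3.9941.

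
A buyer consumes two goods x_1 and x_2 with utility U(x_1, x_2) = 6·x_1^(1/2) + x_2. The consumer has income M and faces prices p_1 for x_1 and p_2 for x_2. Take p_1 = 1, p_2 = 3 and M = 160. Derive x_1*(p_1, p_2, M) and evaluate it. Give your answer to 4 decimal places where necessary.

x_1* = 81

Utility is quasi-linear in x_2; the FOC for x_1 is 3/√x_1 = p_1/p_2.
Thus x_1* = (3·p_2/p_1)² — independent of M — with the rest of income spent on x_2.
Plugging in: x_1* = (3·3/1)² = 81.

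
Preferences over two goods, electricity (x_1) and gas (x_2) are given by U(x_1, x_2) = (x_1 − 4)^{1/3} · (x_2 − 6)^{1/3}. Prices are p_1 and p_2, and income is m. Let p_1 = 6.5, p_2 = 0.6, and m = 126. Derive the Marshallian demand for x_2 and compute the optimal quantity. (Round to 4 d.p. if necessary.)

x_2* = 86.3333

MRS = (x_2−6)/(x_1−4). Tangency with p_1/p_2 gives x_2−6 = (p_1/p_2)·(x_1−4).
After buying the subsistence bundle (4, 6), a share 0.5 of the remaining income goes to x_1: x_1* = 4 + 0.5·(m − 4p_1 − 6p_2)/p_1.
Discretionary income = 126 − 4·6.5 − 6·0.6 = 96.4; x_2* = 6 + 0.5·96.4/0.6 = 86.3333.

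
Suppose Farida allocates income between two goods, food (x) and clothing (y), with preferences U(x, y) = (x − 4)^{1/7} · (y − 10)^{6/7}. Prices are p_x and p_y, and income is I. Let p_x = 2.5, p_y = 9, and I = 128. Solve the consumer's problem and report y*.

y* = 12.6667

MRS = (1/6)·(y−10)/(x−4). Tangency with p_x/p_y gives y−10 = 6·(p_x/p_y)·(x−4).
Substituting into the budget: x* = 4 + 1/7·(I − 4·p_x − 10·p_y)/p_x, and y* = 10 + 6/7·(…)/p_y.
Discretionary income = 128 − 4·2.5 − 10·9 = 28; y* = 10 + 6/7·28/9 = 12.6667.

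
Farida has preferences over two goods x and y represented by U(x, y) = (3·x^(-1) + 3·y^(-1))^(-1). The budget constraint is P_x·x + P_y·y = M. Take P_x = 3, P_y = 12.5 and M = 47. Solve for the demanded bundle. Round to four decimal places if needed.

With the ratio pinned down, the budget gives x* = M/(P_x + P_y·(y/x)) and y* = (y/x)·x*.
Numerically y/x = 0.489898, so x* = 47/(3 + 12.5·0.489898) = 5.1514 and y* = 0.489898·5.1514 = 2.5237.

x* = 5.1514, y* = 2.5237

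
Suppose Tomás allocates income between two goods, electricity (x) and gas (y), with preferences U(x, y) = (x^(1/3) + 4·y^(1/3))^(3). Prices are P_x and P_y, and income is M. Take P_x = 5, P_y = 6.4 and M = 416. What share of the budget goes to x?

share on x = 0.1239

MU_x ∝ x^(-2/3), MU_y ∝ 4·y^(-2/3), so MRS = (1/4)·(y/x)^(2/3) = P_x/P_y.
Hence y/x = (4·P_x/P_y)^(1/(2/3)), i.e. raised to the 1.5 power.
With the ratio pinned down, the budget gives x* = M/(P_x + P_y·(y/x)) and y* = (y/x)·x*.
Numerically y/x = 5.524272, so x* = 416/(5 + 6.4·5.524272) = 10.3084 and y* = 5.524272·10.3084 = 56.9465.
Expenditure on x: 5·10.3084 = 51.5421; share = 0.1239.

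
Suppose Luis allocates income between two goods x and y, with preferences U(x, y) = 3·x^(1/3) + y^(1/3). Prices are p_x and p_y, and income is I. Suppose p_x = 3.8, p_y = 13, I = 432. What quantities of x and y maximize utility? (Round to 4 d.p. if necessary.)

x* = 102.9703, y* = 3.1318

MU_x ∝ 3·x^(-2/3), MU_y ∝ y^(-2/3), so MRS = 3·(y/x)^(2/3) = p_x/p_y.
Solve for the ratio: y/x = [(1/3)·p_x/p_y]^(1.5).
With the ratio pinned down, the budget gives x* = I/(p_x + p_y·(y/x)) and y* = (y/x)·x*.
Numerically y/x = 0.030414, so x* = 432/(3.8 + 13·0.030414) = 102.9703 and y* = 0.030414·102.9703 = 3.1318.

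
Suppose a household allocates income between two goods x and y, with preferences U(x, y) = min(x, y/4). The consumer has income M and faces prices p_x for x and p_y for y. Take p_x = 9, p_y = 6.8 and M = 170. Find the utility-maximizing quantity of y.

With perfect complements, no substitution: consume in ratio x:y = 1:4.
Budget: p_x·x + p_y·4·x = M, so (p_x + 4·p_y)·x = M.
Demand: x*(p_x,p_y,M) = M/(p_x + 4·p_y), y* = 4·M/(p_x + 4·p_y).
Here 9 + 4·6.8 = 36.2, giving y* = 18.7845.

y* = 18.7845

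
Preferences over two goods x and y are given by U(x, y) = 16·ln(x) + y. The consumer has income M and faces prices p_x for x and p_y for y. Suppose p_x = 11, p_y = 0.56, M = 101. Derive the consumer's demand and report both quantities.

x* = 0.8145, y* = 164.3571

Set MRS = p_x/p_y: (16/x)/1 = p_x/p_y.
So x*(p_x,p_y) = 16·p_y/p_x, independent of income; and y* = (M − 16·p_y)/p_y.
At the given prices: x* = 16·0.56/11 = 0.8145, and y* = 164.3571.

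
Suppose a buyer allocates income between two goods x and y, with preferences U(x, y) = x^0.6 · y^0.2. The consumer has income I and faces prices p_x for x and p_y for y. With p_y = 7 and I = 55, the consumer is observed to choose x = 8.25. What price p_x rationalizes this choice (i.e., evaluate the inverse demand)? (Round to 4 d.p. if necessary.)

p_x = 5

MU_x/MU_y = (0.6·y)/(0.2·x); tangency sets this equal to p_x/p_y.
Rearranging, p_y·y = (1/3)·p_x·x. Substituting into the budget gives p_x·x·(1 + (1/3)) = I.
Demand: x*(p_x,p_y,I) = 0.75·I/p_x and y* = 0.25·I/p_y.
Set x* = 8.25 in the demand function and solve for p_x: p_x = 5.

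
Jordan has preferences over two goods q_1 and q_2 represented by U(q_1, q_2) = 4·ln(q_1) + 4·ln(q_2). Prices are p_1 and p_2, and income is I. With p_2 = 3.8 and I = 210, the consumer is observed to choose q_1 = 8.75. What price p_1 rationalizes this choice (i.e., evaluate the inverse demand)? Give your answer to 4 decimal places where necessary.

p_1 = 12

MU_q_1/MU_q_2 = (4·q_2)/(4·q_1); tangency sets this equal to p_1/p_2.
Rearranging, p_2·q_2 = p_1·q_1. Substituting into the budget gives p_1·q_1·(1 + 1) = I.
Demand: q_1*(p_1,p_2,I) = 0.5·I/p_1 and q_2* = 0.5·I/p_2.
Set q_1* = 8.75 in the demand function and solve for p_1: p_1 = 12.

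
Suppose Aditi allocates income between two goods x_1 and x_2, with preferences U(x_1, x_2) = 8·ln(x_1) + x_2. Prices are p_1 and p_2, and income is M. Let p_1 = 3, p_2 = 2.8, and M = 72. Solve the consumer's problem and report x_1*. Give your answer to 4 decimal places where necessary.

Set MRS = p_1/p_2: (8/x_1)/1 = p_1/p_2.
So x_1*(p_1,p_2) = 8·p_2/p_1, independent of income; and x_2* = (M − 8·p_2)/p_2.
At the given prices: x_1* = 8·2.8/3 = 7.4667.

x_1* = 7.4667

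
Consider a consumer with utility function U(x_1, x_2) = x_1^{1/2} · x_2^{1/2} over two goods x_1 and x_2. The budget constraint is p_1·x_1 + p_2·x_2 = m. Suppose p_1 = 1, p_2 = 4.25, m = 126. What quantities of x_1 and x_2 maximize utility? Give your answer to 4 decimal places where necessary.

Tangency: MRS = x_2/x_1 = p_1/p_2.
Rearranging, p_2·x_2 = p_1·x_1. Substituting into the budget gives p_1·x_1·(1 + 1) = m.
Demand: x_1*(p_1,p_2,m) = 0.5·m/p_1 and x_2* = 0.5·m/p_2.
At p_1=1, p_2=4.25, m=126: x_1* = 0.5·126/1 = 63, x_2* = 14.8235.

x_1* = 63, x_2* = 14.8235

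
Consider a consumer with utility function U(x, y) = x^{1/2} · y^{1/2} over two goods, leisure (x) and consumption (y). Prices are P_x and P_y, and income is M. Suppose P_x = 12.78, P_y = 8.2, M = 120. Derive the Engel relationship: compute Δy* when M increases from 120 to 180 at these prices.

Δy* = 3.6585

Demand: x*(P_x,P_y,M) = 0.5·M/P_x and y* = 0.5·M/P_y.
At P_x=12.78, P_y=8.2, M=120: y* = 0.5·120/8.2 = 7.3171.
At M' = 180: y* = 10.9756. Change: 10.9756 − 7.3171 = 3.6585.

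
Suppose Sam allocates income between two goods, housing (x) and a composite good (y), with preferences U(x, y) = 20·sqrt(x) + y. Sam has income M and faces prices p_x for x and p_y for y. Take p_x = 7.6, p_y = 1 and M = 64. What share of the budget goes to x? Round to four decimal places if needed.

Plugging in: x* = (10·1/7.6)² = 1.7313, y* = 50.8421.
Expenditure on x: 7.6·1.7313 = 13.1579; share = 0.2056.

share on x = 0.2056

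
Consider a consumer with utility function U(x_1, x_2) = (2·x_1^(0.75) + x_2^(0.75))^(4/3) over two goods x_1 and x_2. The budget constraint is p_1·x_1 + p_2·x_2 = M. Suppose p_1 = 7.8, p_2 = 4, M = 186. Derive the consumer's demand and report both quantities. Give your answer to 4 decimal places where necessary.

x_1* = 16.2947, x_2* = 14.7253

MU_x_1 ∝ 2·x_1^(-0.25), MU_x_2 ∝ x_2^(-0.25), so MRS = 2·(x_2/x_1)^(0.25) = p_1/p_2.
Solve for the ratio: x_2/x_1 = [(1/2)·p_1/p_2]^(4).
Substitute x_2 = (x_2/x_1)·x_1 into the budget: x_1* = M/(p_1 + p_2·(x_2/x_1)).
Numerically x_2/x_1 = 0.903688, so x_1* = 186/(7.8 + 4·0.903688) = 16.2947 and x_2* = 0.903688·16.2947 = 14.7253.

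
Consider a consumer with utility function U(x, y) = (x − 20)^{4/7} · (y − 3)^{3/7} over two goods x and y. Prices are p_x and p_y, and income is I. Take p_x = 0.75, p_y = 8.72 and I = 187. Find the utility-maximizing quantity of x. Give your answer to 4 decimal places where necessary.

Let x' = x−20, y' = y−3. MRS = (4/3)·y'/x' = p_x/p_y.
After buying the subsistence bundle (20, 3), a share 4/7 of the remaining income goes to x: x* = 20 + 4/7·(I − 20p_x − 3p_y)/p_x.
Discretionary income = 187 − 20·0.75 − 3·8.72 = 145.84; x* = 20 + 4/7·145.84/0.75 = 131.1162.

x* = 131.1162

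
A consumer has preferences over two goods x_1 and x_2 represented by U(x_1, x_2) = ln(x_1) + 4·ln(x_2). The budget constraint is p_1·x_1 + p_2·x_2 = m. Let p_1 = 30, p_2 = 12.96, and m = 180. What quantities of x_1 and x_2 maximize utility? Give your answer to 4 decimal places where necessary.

x_1* = 1.2, x_2* = 11.1111

Demand: x_1*(p_1,p_2,m) = 0.2·m/p_1 and x_2* = 0.8·m/p_2.
At p_1=30, p_2=12.96, m=180: x_1* = 0.2·180/30 = 1.2, x_2* = 11.1111.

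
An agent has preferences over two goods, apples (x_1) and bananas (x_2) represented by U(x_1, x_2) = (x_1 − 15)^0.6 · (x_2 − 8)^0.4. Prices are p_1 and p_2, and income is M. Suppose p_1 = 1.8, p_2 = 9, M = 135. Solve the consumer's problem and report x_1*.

x_1* = 27

Let x_1' = x_1−15, x_2' = x_2−8. MRS = (3/2)·x_2'/x_1' = p_1/p_2.
After buying the subsistence bundle (15, 8), a share 0.6 of the remaining income goes to x_1: x_1* = 15 + 0.6·(M − 15p_1 − 8p_2)/p_1.
Discretionary income = 135 − 15·1.8 − 8·9 = 36; x_1* = 15 + 0.6·36/1.8 = 27.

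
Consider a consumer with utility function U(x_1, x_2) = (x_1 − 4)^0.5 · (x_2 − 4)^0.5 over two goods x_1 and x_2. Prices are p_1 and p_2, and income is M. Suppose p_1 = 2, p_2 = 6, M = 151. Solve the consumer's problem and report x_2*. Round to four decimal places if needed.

x_2* = 13.9167

MRS = (x_2−4)/(x_1−4). Tangency with p_1/p_2 gives x_2−4 = (p_1/p_2)·(x_1−4).
After buying the subsistence bundle (4, 4), a share 0.5 of the remaining income goes to x_1: x_1* = 4 + 0.5·(M − 4p_1 − 4p_2)/p_1.
Discretionary income = 151 − 4·2 − 4·6 = 119; x_2* = 4 + 0.5·119/6 = 13.9167.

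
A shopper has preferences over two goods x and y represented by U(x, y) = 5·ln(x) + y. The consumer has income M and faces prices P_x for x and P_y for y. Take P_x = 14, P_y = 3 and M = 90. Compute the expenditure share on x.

Set MRS = P_x/P_y: (5/x)/1 = P_x/P_y.
So x*(P_x,P_y) = 5·P_y/P_x, independent of income; and y* = (M − 5·P_y)/P_y.
At the given prices: x* = 5·3/14 = 1.0714, and y* = 25.
Expenditure on x: 14·1.0714 = 15; share = 0.1667.

share on x = 0.1667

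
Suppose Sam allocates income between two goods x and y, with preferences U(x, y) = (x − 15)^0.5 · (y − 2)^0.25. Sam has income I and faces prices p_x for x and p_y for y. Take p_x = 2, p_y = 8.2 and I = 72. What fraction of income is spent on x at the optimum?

Substituting into the budget: x* = 15 + 2/3·(I − 15·p_x − 2·p_y)/p_x, and y* = 2 + 1/3·(…)/p_y.
Discretionary income = 72 − 15·2 − 2·8.2 = 25.6; x* = 15 + 2/3·25.6/2 = 23.5333; y* = 2 + 1/3·25.6/8.2 = 3.0407.
Expenditure on x: 2·23.5333 = 47.0667; share = 0.6537.

share on x = 0.6537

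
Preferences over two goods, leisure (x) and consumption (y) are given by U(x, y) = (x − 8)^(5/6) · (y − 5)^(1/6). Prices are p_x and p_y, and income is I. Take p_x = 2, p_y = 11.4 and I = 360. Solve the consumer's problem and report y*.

MRS = 5·(y−5)/(x−8). Tangency with p_x/p_y gives y−5 = (1/5)·(p_x/p_y)·(x−8).
After buying the subsistence bundle (8, 5), a share 5/6 of the remaining income goes to x: x* = 8 + 5/6·(I − 8p_x − 5p_y)/p_x.
Discretionary income = 360 − 8·2 − 5·11.4 = 287; y* = 5 + 1/6·287/11.4 = 9.1959.

y* = 9.1959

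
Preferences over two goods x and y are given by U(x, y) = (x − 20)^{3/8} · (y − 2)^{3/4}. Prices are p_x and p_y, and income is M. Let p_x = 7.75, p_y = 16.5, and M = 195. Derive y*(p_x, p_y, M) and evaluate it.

This is Cobb-Douglas in (x−20, y−2): tangency gives 0.375·p_y·(y−2) = 0.75·p_x·(x−20).
After buying the subsistence bundle (20, 2), a share 1/3 of the remaining income goes to x: x* = 20 + 1/3·(M − 20p_x − 2p_y)/p_x.
Discretionary income = 195 − 20·7.75 − 2·16.5 = 7; y* = 2 + 2/3·7/16.5 = 2.2828.

y* = 2.2828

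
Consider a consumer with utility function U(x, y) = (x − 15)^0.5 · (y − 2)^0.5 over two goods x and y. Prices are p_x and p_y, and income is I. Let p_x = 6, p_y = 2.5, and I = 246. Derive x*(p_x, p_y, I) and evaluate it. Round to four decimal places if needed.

x* = 27.5833

MRS = (y−2)/(x−15). Tangency with p_x/p_y gives y−2 = (p_x/p_y)·(x−15).
Substituting into the budget: x* = 15 + 0.5·(I − 15·p_x − 2·p_y)/p_x, and y* = 2 + 0.5·(…)/p_y.
Discretionary income = 246 − 15·6 − 2·2.5 = 151; x* = 15 + 0.5·151/6 = 27.5833.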